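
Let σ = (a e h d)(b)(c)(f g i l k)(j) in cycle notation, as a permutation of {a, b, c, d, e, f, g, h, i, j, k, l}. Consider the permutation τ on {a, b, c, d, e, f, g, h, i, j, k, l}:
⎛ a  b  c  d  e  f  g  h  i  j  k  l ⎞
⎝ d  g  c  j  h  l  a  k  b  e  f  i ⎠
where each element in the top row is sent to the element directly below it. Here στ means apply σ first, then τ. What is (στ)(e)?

k

σ(e) = h, then τ(h) = k; composing gives (στ)(e) = k.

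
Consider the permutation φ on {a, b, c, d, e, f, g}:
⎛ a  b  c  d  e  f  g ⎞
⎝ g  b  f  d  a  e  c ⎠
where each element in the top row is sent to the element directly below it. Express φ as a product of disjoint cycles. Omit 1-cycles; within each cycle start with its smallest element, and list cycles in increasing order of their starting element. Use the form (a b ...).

(a g c f e)

Start at a and follow images: a → g → c → f → e → a, giving the cycle (a g c f e).
Continuing from each remaining unvisited element yields (a g c f e).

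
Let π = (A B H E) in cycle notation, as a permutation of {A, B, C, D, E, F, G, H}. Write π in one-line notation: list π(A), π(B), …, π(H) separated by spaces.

B H C D A F G E

Each element maps to the next entry in its cycle (wrapping to the front): A→B, B→H, C→C, D→D, E→A, F→F, G→G, H→E.
So the one-line form is B H C D A F G E.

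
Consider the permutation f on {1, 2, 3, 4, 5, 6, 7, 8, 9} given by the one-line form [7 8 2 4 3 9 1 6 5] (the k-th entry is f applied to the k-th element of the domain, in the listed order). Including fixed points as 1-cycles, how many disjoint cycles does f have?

The cycle decomposition is (1, 7)(2, 8, 6, 9, 5, 3)(4), which has 3 cycles (counting 1-cycles).

3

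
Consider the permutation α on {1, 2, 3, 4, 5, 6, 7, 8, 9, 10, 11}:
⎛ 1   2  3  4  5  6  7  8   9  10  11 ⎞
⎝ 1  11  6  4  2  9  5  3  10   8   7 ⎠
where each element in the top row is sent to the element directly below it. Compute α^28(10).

Tracing 10 → 8 → … returns to 10 after 5 steps, so 10 lies in a 5-cycle (3, 6, 9, 10, 8).
Since the cycle has length 5, α^28 acts on it the same as α^3 (28 mod 5 = 3).
Advancing 3 steps from 10: 10 → 8 → 3 → 6.

6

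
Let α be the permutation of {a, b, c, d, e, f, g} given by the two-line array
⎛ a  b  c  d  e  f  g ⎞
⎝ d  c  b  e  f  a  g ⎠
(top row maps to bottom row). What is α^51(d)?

a

Tracing d → e → … returns to d after 4 steps, so d lies in a 4-cycle (a, d, e, f).
Since the cycle has length 4, α^51 acts on it the same as α^3 (51 mod 4 = 3).
Stepping 3 places around the cycle: d → e → f → a.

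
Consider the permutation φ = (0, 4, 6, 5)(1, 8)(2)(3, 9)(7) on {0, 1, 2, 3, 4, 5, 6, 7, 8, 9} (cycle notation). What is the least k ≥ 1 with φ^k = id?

The cycle type of φ is (4, 2, 2, 1, 1).
Since disjoint cycles commute, ord(φ) = lcm(4, 2, 2) = 4.

4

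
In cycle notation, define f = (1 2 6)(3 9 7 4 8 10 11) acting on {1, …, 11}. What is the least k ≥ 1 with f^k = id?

21

The disjoint cycles have lengths 7, 3, 1.
The order of f is the least common multiple of its cycle lengths: lcm(7, 3) = 21.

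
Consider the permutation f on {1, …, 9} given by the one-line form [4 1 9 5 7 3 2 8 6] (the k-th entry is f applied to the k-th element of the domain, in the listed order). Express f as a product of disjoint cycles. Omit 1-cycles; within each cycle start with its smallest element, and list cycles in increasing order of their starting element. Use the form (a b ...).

(1 4 5 7 2)(3 9 6)

Start at 1 and follow images: 1 → 4 → 5 → 7 → 2 → 1, giving the cycle (1 4 5 7 2).
Repeating from the next unused element and collecting all non-trivial cycles gives (1 4 5 7 2)(3 9 6).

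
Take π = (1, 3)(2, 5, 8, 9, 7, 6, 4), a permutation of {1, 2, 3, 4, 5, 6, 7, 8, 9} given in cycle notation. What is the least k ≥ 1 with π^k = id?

The cycle type of π is (7, 2).
The order is lcm(7, 2) = 14.

14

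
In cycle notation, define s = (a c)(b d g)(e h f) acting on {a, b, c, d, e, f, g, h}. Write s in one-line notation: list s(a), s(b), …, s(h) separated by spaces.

Image by image: a→c, b→d, c→a, d→g, e→h, f→e, g→b, h→f.
Listing these in domain order gives c d a g h e b f.

c d a g h e b f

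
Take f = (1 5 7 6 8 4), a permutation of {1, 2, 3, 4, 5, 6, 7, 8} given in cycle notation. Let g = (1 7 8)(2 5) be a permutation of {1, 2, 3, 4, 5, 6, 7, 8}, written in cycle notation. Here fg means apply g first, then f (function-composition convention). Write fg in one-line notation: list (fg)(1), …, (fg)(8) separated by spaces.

For each element, apply g then f: 1 → 7 → 6; 2 → 5 → 7; 3 → 3 → 3; 4 → 4 → 1; 5 → 2 → 2; 6 → 6 → 8; 7 → 8 → 4; 8 → 1 → 5.
Collecting the images, fg = [6 7 3 1 2 8 4 5].

6 7 3 1 2 8 4 5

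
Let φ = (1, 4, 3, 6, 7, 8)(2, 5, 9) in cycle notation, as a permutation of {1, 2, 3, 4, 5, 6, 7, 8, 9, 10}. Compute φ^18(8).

8

8 lies in the 6-cycle (1, 4, 3, 6, 7, 8).
Powers repeat with period 6 on this cycle, and 18 mod 6 = 0, so φ^18(8) = φ^0(8).
So φ^18(8) = 8.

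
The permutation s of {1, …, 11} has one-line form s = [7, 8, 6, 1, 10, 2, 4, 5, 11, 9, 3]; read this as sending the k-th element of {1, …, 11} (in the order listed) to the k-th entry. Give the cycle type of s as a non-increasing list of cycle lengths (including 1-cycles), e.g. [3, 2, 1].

The disjoint cycles are (1, 7, 4)(2, 8, 5, 10, 9, 11, 3, 6), with lengths 8, 3 in non-increasing order.

[8, 3]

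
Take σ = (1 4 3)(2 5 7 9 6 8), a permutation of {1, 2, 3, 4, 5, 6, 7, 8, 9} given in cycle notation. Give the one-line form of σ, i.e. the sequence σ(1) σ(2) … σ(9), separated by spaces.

Image by image: 1→4, 2→5, 3→1, 4→3, 5→7, 6→8, 7→9, 8→2, 9→6.
So the one-line form is 4 5 1 3 7 8 9 2 6.

4 5 1 3 7 8 9 2 6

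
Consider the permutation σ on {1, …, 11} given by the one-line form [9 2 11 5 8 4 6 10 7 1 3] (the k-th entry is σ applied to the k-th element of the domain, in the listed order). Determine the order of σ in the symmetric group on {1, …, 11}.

8

The disjoint-cycle form of σ has cycle lengths 8, 2, 1.
The order is lcm(8, 2) = 8.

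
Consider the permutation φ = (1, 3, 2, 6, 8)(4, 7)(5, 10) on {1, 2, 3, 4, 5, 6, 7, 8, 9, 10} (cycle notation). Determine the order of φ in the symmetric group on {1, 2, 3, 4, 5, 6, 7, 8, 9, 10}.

The disjoint cycles have lengths 5, 2, 2, 1.
The order of φ is the least common multiple of its cycle lengths: lcm(5, 2, 2) = 10.

10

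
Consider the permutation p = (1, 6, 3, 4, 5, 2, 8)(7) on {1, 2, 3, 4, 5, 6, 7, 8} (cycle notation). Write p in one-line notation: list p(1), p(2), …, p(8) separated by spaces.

Image by image: 1→6, 2→8, 3→4, 4→5, 5→2, 6→3, 7→7, 8→1.
Listing these in domain order gives 6 8 4 5 2 3 7 1.

6 8 4 5 2 3 7 1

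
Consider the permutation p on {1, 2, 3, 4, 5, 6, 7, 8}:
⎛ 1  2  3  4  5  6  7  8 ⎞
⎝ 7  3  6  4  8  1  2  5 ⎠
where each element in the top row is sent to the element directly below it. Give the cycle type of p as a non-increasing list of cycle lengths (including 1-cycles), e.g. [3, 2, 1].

The disjoint cycles are (1, 7, 2, 3, 6)(4)(5, 8), with lengths 5, 2, 1 in non-increasing order.

[5, 2, 1]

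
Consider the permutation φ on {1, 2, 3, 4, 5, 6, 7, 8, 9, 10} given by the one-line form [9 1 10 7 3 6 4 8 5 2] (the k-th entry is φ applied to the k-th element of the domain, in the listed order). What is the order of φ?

Decomposing into disjoint cycles gives cycle lengths 6, 2, 1, 1.
Since disjoint cycles commute, ord(φ) = lcm(6, 2) = 6.

6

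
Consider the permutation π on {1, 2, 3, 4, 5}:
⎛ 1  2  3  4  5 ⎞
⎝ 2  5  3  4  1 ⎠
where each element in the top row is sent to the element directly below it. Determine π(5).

1

The entry below 5 in the array is 1, so π(5) = 1.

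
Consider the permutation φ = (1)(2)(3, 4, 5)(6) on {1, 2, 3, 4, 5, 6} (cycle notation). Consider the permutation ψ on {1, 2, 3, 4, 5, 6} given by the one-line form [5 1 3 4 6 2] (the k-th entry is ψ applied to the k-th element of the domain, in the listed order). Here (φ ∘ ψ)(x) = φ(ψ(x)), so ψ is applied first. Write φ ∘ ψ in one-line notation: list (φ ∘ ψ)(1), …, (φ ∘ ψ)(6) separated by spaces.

(φ ∘ ψ)(x) = φ(ψ(x)). Computing each image: φ(ψ(1)) = φ(5) = 3, φ(ψ(2)) = φ(1) = 1, φ(ψ(3)) = φ(3) = 4, φ(ψ(4)) = φ(4) = 5, φ(ψ(5)) = φ(6) = 6, φ(ψ(6)) = φ(2) = 2.
Hence φ ∘ ψ = [3 1 4 5 6 2].

3 1 4 5 6 2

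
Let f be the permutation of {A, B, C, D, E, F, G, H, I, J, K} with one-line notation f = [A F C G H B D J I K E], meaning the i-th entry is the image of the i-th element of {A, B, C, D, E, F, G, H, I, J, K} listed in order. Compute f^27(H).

E

Tracing H → J → … returns to H after 4 steps, so H lies in a 4-cycle (E H J K).
Since the cycle has length 4, f^27 acts on it the same as f^3 (27 mod 4 = 3).
Stepping 3 places around the cycle: H → J → K → E.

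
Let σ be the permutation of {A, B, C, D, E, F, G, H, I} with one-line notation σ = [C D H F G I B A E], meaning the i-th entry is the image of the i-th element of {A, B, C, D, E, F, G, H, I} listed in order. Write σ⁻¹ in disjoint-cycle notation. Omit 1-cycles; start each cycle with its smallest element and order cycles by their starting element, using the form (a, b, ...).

First write σ in disjoint cycles: (A, C, H)(B, D, F, I, E, G).
The inverse reverses every cycle; in canonical form, σ⁻¹ = (A, H, C)(B, G, E, I, F, D).

(A, H, C)(B, G, E, I, F, D)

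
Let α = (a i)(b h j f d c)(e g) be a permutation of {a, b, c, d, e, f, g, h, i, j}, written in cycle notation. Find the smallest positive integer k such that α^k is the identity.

The cycle type of α is (6, 2, 2).
The order of α is the least common multiple of its cycle lengths: lcm(6, 2, 2) = 6.

6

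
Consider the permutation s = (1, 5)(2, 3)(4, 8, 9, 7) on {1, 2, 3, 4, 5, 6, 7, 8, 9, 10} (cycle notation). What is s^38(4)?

9

4 lies in the 4-cycle (4, 8, 9, 7).
Since the cycle has length 4, s^38 acts on it the same as s^2 (38 mod 4 = 2).
Advancing 2 steps from 4: 4 → 8 → 9.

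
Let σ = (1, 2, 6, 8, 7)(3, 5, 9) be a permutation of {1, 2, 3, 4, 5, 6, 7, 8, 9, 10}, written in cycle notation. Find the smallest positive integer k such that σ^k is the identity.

The cycle type of σ is (5, 3, 1, 1).
The order is lcm(5, 3) = 15.

15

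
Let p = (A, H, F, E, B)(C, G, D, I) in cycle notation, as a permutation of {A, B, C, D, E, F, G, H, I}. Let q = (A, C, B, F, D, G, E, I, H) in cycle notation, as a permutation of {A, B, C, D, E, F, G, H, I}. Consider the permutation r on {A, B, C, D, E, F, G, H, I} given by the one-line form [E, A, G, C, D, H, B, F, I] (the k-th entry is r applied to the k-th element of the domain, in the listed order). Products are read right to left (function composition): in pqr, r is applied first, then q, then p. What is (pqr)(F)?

Chase F: r(F) = H; q(H) = A; p(A) = H. Hence (pqr)(F) = H.

H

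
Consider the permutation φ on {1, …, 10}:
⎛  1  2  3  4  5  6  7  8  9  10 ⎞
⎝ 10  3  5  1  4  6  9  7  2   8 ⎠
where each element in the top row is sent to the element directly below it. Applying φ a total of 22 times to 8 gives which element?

Tracing 8 → 7 → … returns to 8 after 9 steps, so 8 lies in a 9-cycle (1, 10, 8, 7, 9, 2, 3, 5, 4).
On a 9-cycle, φ^9 is the identity, so φ^22 = φ^4 there (22 ≡ 4 mod 9).
Advancing 4 steps from 8: 8 → 7 → 9 → 2 → 3.

3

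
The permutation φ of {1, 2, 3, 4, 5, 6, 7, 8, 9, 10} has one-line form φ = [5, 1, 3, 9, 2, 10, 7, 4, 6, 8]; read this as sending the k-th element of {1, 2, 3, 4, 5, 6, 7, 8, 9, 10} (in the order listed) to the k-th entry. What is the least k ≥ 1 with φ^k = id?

Decomposing into disjoint cycles gives cycle lengths 5, 3, 1, 1.
The order is lcm(5, 3) = 15.

15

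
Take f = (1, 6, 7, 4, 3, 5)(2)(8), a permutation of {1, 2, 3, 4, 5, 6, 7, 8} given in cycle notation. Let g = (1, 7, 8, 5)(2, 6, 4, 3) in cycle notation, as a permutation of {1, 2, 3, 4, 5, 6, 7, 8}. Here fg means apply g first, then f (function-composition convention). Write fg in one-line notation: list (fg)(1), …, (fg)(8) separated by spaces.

4 7 2 5 6 3 8 1

(fg)(x) = f(g(x)). Computing each image: f(g(1)) = f(7) = 4, f(g(2)) = f(6) = 7, f(g(3)) = f(2) = 2, f(g(4)) = f(3) = 5, f(g(5)) = f(1) = 6, f(g(6)) = f(4) = 3, f(g(7)) = f(8) = 8, f(g(8)) = f(5) = 1.
Hence fg = [4 7 2 5 6 3 8 1].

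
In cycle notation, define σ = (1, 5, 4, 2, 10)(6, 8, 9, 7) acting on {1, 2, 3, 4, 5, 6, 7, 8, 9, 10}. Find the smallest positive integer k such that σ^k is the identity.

The disjoint cycles have lengths 5, 4, 1.
The order is lcm(5, 4) = 20.

20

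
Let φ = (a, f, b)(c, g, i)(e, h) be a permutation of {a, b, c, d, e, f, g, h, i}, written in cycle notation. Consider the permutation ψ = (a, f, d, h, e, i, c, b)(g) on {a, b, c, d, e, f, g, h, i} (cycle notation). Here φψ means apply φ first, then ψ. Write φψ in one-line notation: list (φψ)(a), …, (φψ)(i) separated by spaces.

d f g h e a c i b

Chase each element through φ then ψ: a → f → d; b → a → f; c → g → g; d → d → h; e → h → e; f → b → a; g → i → c; h → e → i; i → c → b.
Collecting the images, φψ = [d f g h e a c i b].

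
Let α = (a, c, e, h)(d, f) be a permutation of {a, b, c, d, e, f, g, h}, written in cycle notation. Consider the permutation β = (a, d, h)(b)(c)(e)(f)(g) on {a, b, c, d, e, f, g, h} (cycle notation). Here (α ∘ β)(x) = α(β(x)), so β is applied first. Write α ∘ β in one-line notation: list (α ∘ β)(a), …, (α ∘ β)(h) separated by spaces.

(α ∘ β)(x) = α(β(x)). Computing each image: α(β(a)) = α(d) = f, α(β(b)) = α(b) = b, α(β(c)) = α(c) = e, α(β(d)) = α(h) = a, α(β(e)) = α(e) = h, α(β(f)) = α(f) = d, α(β(g)) = α(g) = g, α(β(h)) = α(a) = c.
Hence α ∘ β = [f b e a h d g c].

f b e a h d g c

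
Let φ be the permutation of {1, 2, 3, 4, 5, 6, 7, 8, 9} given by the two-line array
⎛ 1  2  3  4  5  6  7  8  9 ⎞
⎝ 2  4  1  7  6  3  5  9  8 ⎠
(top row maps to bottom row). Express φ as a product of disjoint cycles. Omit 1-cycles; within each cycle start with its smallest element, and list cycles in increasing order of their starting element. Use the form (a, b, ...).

Iterating φ from 1 gives 1 → 2 → 4 → 7 → 5 → 6 → 3 → 1; that is the 7-cycle (1, 2, 4, 7, 5, 6, 3).
Continuing from each remaining unvisited element yields (1, 2, 4, 7, 5, 6, 3)(8, 9).

(1, 2, 4, 7, 5, 6, 3)(8, 9)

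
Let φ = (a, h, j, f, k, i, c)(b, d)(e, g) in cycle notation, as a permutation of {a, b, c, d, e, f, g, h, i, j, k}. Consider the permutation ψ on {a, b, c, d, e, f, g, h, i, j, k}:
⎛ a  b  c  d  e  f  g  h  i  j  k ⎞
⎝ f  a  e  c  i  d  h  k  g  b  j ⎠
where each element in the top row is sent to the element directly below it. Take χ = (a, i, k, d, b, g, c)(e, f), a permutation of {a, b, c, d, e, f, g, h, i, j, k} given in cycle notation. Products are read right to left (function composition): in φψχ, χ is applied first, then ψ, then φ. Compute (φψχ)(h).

(φψχ)(h) = φ(ψ(χ(h))). χ(h) = h, then ψ(h) = k, then φ(k) = i, so the result is i.

i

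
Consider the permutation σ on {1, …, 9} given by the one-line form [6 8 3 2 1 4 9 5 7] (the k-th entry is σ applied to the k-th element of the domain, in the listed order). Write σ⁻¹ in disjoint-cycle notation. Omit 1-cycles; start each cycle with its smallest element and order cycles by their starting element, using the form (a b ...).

(1 5 8 2 4 6)(7 9)

First write σ in disjoint cycles: (1 6 4 2 8 5)(7 9).
The inverse reverses every cycle; in canonical form, σ⁻¹ = (1 5 8 2 4 6)(7 9).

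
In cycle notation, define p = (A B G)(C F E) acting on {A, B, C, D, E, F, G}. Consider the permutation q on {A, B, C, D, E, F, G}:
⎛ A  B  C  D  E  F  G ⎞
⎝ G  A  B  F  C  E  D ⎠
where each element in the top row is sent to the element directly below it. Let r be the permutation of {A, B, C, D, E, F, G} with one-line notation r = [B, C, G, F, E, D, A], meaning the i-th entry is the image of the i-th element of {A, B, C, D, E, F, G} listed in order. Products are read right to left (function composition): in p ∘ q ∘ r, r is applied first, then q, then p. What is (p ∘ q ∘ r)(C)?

Apply the permutations in order: r(C) = G, then q(G) = D, then p(D) = D. So (p ∘ q ∘ r)(C) = D.

D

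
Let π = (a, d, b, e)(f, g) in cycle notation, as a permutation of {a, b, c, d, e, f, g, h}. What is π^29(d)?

b

d lies in the 4-cycle (a, d, b, e).
Powers repeat with period 4 on this cycle, and 29 mod 4 = 1, so π^29(d) = π^1(d).
Advancing 1 step from d: d → b.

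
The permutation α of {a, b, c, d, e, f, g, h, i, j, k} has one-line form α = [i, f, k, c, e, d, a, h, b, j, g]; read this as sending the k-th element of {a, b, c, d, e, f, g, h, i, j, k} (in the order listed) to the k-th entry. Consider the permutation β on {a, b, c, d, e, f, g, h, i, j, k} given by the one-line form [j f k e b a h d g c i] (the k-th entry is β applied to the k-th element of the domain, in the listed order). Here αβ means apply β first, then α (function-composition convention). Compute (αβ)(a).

(αβ)(a) = α(β(a)). β(a) = j, then α(j) = j. So (αβ)(a) = j.

j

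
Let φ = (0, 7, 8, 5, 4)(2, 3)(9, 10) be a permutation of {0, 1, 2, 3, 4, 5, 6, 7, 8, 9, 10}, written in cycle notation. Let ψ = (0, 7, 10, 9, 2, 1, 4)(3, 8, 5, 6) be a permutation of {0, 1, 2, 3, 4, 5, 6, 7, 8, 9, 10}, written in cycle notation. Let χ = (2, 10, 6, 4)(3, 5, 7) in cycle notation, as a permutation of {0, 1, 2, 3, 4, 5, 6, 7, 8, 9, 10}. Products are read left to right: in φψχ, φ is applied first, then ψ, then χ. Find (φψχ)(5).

0

(φψχ)(5) = χ(ψ(φ(5))). φ(5) = 4, then ψ(4) = 0, then χ(0) = 0, so the result is 0.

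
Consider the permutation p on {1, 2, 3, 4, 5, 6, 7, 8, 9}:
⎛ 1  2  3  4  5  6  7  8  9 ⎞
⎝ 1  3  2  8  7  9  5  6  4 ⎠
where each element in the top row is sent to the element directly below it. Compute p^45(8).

6

Tracing 8 → 6 → … returns to 8 after 4 steps, so 8 lies in a 4-cycle (4, 8, 6, 9).
Powers repeat with period 4 on this cycle, and 45 mod 4 = 1, so p^45(8) = p^1(8).
Stepping 1 place around the cycle: 8 → 6.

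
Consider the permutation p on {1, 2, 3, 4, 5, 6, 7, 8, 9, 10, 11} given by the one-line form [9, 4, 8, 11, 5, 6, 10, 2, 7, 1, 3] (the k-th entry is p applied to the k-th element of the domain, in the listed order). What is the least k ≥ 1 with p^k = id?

Writing p as disjoint cycles, the cycle lengths are 5, 4, 1, 1.
The order is lcm(5, 4) = 20.

20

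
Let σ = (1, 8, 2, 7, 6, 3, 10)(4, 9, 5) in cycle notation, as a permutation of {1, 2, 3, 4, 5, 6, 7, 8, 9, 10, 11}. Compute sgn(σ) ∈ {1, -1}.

The cycle lengths are 7, 3, 1.
A cycle is odd iff its length is even; σ has 0 even-length cycles, so sgn(σ) = (−1)^0 and σ is even.

1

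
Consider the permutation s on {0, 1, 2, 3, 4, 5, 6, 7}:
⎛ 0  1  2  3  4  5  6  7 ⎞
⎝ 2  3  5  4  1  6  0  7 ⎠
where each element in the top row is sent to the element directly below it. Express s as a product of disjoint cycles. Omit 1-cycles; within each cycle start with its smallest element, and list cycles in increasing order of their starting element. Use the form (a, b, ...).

(0, 2, 5, 6)(1, 3, 4)

Iterating s from 0 gives 0 → 2 → 5 → 6 → 0; that is the 4-cycle (0, 2, 5, 6).
Continuing from each remaining unvisited element yields (0, 2, 5, 6)(1, 3, 4).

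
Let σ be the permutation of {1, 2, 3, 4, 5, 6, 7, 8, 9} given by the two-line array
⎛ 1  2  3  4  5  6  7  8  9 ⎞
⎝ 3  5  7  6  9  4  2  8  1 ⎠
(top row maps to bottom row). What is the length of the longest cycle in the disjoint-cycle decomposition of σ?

6

Decomposing into disjoint cycles gives (1, 3, 7, 2, 5, 9)(4, 6); the longest has length 6.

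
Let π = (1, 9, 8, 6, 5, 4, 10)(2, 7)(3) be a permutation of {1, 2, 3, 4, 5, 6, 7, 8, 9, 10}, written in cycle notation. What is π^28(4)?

4 lies in the 7-cycle (1, 9, 8, 6, 5, 4, 10).
Powers repeat with period 7 on this cycle, and 28 mod 7 = 0, so π^28(4) = π^0(4).
So π^28(4) = 4.

4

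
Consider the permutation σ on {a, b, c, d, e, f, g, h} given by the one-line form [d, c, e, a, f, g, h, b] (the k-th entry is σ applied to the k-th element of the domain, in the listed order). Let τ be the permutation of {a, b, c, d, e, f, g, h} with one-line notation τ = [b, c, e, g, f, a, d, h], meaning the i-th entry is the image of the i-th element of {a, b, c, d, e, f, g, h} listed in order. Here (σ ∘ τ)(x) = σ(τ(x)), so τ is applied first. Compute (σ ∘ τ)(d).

τ(d) = g, then σ(g) = h; composing gives (σ ∘ τ)(d) = h.

h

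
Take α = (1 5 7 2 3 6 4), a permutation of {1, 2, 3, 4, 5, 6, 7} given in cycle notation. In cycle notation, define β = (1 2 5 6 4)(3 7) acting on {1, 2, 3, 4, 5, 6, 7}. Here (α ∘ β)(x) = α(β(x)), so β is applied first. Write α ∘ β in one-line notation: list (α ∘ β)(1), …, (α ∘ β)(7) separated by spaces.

(α ∘ β)(x) = α(β(x)). Computing each image: α(β(1)) = α(2) = 3, α(β(2)) = α(5) = 7, α(β(3)) = α(7) = 2, α(β(4)) = α(1) = 5, α(β(5)) = α(6) = 4, α(β(6)) = α(4) = 1, α(β(7)) = α(3) = 6.
Hence α ∘ β = [3 7 2 5 4 1 6].

3 7 2 5 4 1 6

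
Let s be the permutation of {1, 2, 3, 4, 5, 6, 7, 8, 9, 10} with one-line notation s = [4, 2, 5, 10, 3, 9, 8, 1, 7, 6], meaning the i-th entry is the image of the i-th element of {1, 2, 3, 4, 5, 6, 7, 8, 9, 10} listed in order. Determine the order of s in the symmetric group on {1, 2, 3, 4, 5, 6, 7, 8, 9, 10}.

14

Writing s as disjoint cycles, the cycle lengths are 7, 2, 1.
The order of s is the least common multiple of its cycle lengths: lcm(7, 2) = 14.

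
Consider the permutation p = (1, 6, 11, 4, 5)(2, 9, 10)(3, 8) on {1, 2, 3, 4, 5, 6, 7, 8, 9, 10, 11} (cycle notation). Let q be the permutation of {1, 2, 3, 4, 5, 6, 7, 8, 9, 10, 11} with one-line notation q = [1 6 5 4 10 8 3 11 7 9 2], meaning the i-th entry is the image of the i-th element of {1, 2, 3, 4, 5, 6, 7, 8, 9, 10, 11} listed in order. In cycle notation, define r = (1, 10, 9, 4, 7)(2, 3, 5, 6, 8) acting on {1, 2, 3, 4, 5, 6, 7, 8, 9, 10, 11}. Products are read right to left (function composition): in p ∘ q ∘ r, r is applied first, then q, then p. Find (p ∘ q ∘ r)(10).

7

Apply the permutations in order: r(10) = 9, then q(9) = 7, then p(7) = 7. So (p ∘ q ∘ r)(10) = 7.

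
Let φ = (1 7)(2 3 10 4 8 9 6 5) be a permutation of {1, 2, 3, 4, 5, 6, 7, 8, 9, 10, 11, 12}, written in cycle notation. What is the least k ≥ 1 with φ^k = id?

The cycle type of φ is (8, 2, 1, 1).
Since disjoint cycles commute, ord(φ) = lcm(8, 2) = 8.

8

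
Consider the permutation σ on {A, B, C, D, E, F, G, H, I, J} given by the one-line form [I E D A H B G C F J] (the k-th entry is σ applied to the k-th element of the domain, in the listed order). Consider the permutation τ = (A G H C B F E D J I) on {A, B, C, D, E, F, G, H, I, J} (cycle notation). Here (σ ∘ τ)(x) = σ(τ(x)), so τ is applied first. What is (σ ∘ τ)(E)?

First apply τ: τ(E) = D, then σ(D) = A. Thus (σ ∘ τ)(E) = A.

A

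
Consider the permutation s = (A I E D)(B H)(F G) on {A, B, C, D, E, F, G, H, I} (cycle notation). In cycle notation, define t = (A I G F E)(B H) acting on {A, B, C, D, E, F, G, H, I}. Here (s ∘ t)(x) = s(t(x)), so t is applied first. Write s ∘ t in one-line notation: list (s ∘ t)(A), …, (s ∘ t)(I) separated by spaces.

E B C A I D G H F

For each element, apply t then s: A → I → E; B → H → B; C → C → C; D → D → A; E → A → I; F → E → D; G → F → G; H → B → H; I → G → F.
So s ∘ t in one-line form is E B C A I D G H F.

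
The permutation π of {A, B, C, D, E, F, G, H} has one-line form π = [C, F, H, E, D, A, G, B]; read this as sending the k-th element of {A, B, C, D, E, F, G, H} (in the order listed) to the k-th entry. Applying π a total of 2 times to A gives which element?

H

Tracing A → C → … returns to A after 5 steps, so A lies in a 5-cycle (A C H B F).
Advancing 2 steps from A: A → C → H.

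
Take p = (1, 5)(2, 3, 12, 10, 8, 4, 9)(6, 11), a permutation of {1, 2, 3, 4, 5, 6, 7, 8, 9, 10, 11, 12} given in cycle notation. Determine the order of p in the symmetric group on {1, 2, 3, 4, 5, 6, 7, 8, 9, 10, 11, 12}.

14

The cycle type of p is (7, 2, 2, 1).
The order is lcm(7, 2, 2) = 14.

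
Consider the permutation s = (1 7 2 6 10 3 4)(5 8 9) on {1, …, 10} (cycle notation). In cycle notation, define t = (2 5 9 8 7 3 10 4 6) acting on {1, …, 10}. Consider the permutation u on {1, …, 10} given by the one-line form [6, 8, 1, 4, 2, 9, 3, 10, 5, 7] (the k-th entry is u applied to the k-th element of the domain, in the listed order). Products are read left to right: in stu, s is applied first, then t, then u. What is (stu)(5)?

Chase 5: s(5) = 8; t(8) = 7; u(7) = 3. Hence (stu)(5) = 3.

3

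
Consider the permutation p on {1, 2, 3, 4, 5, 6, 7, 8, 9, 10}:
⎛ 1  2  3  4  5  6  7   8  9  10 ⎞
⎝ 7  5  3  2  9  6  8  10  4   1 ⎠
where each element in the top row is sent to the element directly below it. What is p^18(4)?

5

Tracing 4 → 2 → … returns to 4 after 4 steps, so 4 lies in a 4-cycle (2, 5, 9, 4).
Since the cycle has length 4, p^18 acts on it the same as p^2 (18 mod 4 = 2).
Advancing 2 steps from 4: 4 → 2 → 5.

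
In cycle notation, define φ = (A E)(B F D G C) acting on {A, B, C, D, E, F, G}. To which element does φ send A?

A appears in (A E); the next entry (wrapping around) is E.

E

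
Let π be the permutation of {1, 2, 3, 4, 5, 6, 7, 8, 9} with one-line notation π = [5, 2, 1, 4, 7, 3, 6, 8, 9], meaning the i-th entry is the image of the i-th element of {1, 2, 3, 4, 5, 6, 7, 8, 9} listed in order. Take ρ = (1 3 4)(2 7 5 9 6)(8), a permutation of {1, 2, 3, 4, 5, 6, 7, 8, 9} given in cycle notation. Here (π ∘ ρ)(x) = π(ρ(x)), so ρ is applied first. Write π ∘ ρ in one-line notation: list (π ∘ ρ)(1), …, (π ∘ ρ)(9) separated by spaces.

1 6 4 5 9 2 7 8 3

(π ∘ ρ)(x) = π(ρ(x)). Computing each image: π(ρ(1)) = π(3) = 1, π(ρ(2)) = π(7) = 6, π(ρ(3)) = π(4) = 4, π(ρ(4)) = π(1) = 5, π(ρ(5)) = π(9) = 9, π(ρ(6)) = π(2) = 2, π(ρ(7)) = π(5) = 7, π(ρ(8)) = π(8) = 8, π(ρ(9)) = π(6) = 3.
Hence π ∘ ρ = [1 6 4 5 9 2 7 8 3].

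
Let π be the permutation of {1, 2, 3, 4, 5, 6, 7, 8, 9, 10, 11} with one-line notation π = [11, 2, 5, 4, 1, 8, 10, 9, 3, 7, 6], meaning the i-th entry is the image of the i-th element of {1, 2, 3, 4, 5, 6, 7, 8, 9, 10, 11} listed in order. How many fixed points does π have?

The fixed points (elements with π(x) = x) are {2, 4}, so there are 2.

2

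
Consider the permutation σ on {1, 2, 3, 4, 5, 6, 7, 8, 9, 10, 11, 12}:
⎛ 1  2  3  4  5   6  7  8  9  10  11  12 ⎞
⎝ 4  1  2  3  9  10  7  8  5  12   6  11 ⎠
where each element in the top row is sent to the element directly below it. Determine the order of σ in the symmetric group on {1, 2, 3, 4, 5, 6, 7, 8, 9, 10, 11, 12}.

4

Decomposing into disjoint cycles gives cycle lengths 4, 4, 2, 1, 1.
Since disjoint cycles commute, ord(σ) = lcm(4, 4, 2) = 4.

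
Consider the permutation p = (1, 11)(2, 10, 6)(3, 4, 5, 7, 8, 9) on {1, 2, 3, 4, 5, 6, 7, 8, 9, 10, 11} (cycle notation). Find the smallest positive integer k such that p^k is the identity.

The disjoint cycles have lengths 6, 3, 2.
The order is lcm(6, 3, 2) = 6.

6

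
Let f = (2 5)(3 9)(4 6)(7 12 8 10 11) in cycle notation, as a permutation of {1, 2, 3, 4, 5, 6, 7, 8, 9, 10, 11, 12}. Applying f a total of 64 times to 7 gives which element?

7 lies in the 5-cycle (7 12 8 10 11).
Powers repeat with period 5 on this cycle, and 64 mod 5 = 4, so f^64(7) = f^4(7).
Advancing 4 steps from 7: 7 → 12 → 8 → 10 → 11.

11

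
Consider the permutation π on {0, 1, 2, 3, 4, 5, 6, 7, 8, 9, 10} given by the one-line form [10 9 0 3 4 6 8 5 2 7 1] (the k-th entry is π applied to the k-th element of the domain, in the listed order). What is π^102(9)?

Tracing 9 → 7 → … returns to 9 after 9 steps, so 9 lies in a 9-cycle (0, 10, 1, 9, 7, 5, 6, 8, 2).
Since the cycle has length 9, π^102 acts on it the same as π^3 (102 mod 9 = 3).
Stepping 3 places around the cycle: 9 → 7 → 5 → 6.

6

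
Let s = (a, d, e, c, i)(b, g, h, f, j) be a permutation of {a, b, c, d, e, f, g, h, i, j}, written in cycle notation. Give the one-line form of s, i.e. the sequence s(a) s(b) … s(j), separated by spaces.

d g i e c j h f a b

Reading each image from the cycles: a↦d, b↦g, c↦i, d↦e, e↦c, f↦j, g↦h, h↦f, i↦a, j↦b.
Listing these in domain order gives d g i e c j h f a b.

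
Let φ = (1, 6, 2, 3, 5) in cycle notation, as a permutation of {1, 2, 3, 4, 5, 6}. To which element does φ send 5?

1

In the cycle (1, 6, 2, 3, 5), 5 is followed by 1, so φ(5) = 1.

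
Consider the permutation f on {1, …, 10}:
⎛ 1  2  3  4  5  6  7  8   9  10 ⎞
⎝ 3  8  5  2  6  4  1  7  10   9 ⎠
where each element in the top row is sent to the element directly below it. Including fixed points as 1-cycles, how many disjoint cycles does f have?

The cycle decomposition is (1 3 5 6 4 2 8 7)(9 10), which has 2 cycles (counting 1-cycles).

2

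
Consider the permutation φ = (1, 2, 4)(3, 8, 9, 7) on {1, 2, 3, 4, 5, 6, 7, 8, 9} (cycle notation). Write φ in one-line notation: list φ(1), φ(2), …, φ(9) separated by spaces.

Reading each image from the cycles: 1↦2, 2↦4, 3↦8, 4↦1, 5↦5, 6↦6, 7↦3, 8↦9, 9↦7.
So the one-line form is 2 4 8 1 5 6 3 9 7.

2 4 8 1 5 6 3 9 7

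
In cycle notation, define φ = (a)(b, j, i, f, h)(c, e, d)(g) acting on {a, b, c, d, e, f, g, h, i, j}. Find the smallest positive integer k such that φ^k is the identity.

15

The disjoint cycles have lengths 5, 3, 1, 1.
The order of φ is the least common multiple of its cycle lengths: lcm(5, 3) = 15.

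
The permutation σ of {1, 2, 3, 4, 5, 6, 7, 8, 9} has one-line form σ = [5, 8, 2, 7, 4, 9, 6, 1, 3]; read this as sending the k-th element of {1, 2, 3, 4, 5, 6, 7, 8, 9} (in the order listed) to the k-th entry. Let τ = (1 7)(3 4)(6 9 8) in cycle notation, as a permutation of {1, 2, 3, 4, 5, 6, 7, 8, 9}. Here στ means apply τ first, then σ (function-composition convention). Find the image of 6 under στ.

(στ)(6) = σ(τ(6)). τ(6) = 9, then σ(9) = 3. So (στ)(6) = 3.

3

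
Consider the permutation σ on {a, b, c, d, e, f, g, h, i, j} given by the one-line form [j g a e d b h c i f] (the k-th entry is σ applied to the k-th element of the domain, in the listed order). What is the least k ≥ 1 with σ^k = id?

14

Decomposing into disjoint cycles gives cycle lengths 7, 2, 1.
The order is lcm(7, 2) = 14.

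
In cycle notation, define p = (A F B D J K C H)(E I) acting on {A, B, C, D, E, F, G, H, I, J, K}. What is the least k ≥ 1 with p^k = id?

The disjoint cycles have lengths 8, 2, 1.
Since disjoint cycles commute, ord(p) = lcm(8, 2) = 8.

8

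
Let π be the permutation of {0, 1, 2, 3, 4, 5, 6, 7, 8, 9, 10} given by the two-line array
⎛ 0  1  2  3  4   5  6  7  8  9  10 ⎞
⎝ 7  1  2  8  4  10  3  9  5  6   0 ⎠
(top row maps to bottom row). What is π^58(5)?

0

Tracing 5 → 10 → … returns to 5 after 8 steps, so 5 lies in an 8-cycle (0, 7, 9, 6, 3, 8, 5, 10).
Powers repeat with period 8 on this cycle, and 58 mod 8 = 2, so π^58(5) = π^2(5).
Stepping 2 places around the cycle: 5 → 10 → 0.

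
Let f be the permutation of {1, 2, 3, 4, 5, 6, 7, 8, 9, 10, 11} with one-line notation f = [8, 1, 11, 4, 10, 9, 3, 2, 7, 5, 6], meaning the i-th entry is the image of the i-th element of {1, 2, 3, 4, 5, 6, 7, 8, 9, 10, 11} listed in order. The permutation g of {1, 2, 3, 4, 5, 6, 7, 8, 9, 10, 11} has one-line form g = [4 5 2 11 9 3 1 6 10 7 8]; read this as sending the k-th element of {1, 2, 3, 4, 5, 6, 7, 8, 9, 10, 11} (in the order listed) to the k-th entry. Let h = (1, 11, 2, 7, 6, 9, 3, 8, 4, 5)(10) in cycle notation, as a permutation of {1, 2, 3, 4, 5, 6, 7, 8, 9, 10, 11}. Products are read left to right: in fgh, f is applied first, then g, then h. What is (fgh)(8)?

1

(fgh)(8) = h(g(f(8))). f(8) = 2, then g(2) = 5, then h(5) = 1, so the result is 1.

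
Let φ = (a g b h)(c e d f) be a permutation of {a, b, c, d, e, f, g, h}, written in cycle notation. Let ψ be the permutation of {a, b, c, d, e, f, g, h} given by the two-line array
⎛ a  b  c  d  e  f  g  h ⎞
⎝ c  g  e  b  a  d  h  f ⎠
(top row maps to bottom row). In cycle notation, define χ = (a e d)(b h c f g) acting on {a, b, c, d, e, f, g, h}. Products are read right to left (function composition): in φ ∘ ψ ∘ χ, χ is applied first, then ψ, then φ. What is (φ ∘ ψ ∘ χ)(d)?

e

(φ ∘ ψ ∘ χ)(d) = φ(ψ(χ(d))). χ(d) = a, then ψ(a) = c, then φ(c) = e, so the result is e.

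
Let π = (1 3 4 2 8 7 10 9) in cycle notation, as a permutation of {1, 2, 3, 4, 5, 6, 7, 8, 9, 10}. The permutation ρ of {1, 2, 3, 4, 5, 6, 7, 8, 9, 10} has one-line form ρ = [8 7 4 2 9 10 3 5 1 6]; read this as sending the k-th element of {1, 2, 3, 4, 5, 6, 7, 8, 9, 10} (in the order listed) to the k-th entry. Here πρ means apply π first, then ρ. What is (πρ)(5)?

(πρ)(5) = ρ(π(5)). π(5) = 5, then ρ(5) = 9. So (πρ)(5) = 9.

9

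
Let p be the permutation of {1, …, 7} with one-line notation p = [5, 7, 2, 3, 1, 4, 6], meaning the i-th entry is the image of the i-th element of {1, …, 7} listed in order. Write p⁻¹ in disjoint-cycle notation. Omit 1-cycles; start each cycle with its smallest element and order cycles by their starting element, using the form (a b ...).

(1 5)(2 3 4 6 7)

First write p in disjoint cycles: (1 5)(2 7 6 4 3).
Reversing each cycle (and rotating so the smallest element leads) gives p⁻¹ = (1 5)(2 3 4 6 7).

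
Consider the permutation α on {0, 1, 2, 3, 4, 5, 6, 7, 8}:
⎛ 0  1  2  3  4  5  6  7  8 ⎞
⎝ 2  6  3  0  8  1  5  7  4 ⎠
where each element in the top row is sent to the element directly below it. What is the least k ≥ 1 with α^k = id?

6

Writing α as disjoint cycles, the cycle lengths are 3, 3, 2, 1.
The order is lcm(3, 3, 2) = 6.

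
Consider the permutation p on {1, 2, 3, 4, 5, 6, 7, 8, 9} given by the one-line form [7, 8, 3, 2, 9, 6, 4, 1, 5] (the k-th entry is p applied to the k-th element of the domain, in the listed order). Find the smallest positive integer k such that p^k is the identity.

Writing p as disjoint cycles, the cycle lengths are 5, 2, 1, 1.
The order is lcm(5, 2) = 10.

10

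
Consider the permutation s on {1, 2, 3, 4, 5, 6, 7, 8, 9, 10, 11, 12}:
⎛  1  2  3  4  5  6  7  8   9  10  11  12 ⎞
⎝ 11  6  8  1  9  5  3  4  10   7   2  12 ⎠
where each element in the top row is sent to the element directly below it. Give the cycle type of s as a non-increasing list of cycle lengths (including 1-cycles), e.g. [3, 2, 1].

The disjoint cycles are (1 11 2 6 5 9 10 7 3 8 4)(12), with lengths 11, 1 in non-increasing order.

[11, 1]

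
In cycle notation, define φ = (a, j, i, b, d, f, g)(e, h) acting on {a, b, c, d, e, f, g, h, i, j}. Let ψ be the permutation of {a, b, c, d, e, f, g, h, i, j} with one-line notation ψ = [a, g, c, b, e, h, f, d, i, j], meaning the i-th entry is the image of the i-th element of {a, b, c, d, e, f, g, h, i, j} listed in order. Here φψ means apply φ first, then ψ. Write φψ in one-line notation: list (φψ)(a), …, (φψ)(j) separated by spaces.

Chase each element through φ then ψ: a → j → j; b → d → b; c → c → c; d → f → h; e → h → d; f → g → f; g → a → a; h → e → e; i → b → g; j → i → i.
So φψ in one-line form is j b c h d f a e g i.

j b c h d f a e g i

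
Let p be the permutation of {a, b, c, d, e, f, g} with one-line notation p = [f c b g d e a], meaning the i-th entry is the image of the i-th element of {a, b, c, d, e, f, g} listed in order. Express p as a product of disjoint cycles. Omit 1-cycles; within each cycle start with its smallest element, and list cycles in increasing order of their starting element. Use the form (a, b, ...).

Start at a and follow images: a → f → e → d → g → a, giving the cycle (a, f, e, d, g).
Repeating from the next unused element and collecting all non-trivial cycles gives (a, f, e, d, g)(b, c).

(a, f, e, d, g)(b, c)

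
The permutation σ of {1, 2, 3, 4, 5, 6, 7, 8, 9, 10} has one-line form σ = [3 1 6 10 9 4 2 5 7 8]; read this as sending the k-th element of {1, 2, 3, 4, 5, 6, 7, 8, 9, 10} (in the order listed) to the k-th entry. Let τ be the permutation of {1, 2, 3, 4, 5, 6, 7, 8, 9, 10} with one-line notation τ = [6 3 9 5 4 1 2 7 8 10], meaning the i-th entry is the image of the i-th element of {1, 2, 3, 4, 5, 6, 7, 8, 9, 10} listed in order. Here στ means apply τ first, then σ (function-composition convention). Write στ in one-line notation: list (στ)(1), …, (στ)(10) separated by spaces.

Chase each element through τ then σ: 1 → 6 → 4; 2 → 3 → 6; 3 → 9 → 7; 4 → 5 → 9; 5 → 4 → 10; 6 → 1 → 3; 7 → 2 → 1; 8 → 7 → 2; 9 → 8 → 5; 10 → 10 → 8.
So στ in one-line form is 4 6 7 9 10 3 1 2 5 8.

4 6 7 9 10 3 1 2 5 8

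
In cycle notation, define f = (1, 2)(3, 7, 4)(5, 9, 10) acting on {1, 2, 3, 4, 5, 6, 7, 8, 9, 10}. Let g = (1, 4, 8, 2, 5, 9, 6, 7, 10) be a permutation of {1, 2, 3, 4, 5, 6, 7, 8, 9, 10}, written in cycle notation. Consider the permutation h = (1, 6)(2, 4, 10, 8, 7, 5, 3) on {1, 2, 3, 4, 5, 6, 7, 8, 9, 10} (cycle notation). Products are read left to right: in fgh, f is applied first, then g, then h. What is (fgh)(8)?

(fgh)(8) = h(g(f(8))). f(8) = 8, then g(8) = 2, then h(2) = 4, so the result is 4.

4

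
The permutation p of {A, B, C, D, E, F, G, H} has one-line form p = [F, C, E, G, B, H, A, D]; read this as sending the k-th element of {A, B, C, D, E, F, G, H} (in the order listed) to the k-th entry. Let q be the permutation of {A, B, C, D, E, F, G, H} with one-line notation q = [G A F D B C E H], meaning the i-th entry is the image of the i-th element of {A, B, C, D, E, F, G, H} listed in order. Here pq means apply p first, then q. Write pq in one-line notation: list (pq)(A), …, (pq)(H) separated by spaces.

C F B E A H G D

Chase each element through p then q: A → F → C; B → C → F; C → E → B; D → G → E; E → B → A; F → H → H; G → A → G; H → D → D.
Collecting the images, pq = [C F B E A H G D].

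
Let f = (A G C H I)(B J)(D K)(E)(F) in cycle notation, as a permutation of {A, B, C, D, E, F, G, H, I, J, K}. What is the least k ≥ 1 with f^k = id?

10

The cycle type of f is (5, 2, 2, 1, 1).
The order is lcm(5, 2, 2) = 10.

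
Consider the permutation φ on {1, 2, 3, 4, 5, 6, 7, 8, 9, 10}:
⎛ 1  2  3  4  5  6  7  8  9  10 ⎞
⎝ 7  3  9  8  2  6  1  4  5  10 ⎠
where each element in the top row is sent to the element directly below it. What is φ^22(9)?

2

Tracing 9 → 5 → … returns to 9 after 4 steps, so 9 lies in a 4-cycle (2 3 9 5).
Since the cycle has length 4, φ^22 acts on it the same as φ^2 (22 mod 4 = 2).
Stepping 2 places around the cycle: 9 → 5 → 2.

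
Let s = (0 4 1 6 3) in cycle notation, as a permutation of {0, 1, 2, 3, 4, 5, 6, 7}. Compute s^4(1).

4

1 lies in the 5-cycle (0 4 1 6 3).
Stepping 4 places around the cycle: 1 → 6 → 3 → 0 → 4.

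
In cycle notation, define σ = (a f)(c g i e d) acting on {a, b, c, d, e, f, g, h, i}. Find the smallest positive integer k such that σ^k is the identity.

10

The disjoint cycles have lengths 5, 2, 1, 1.
The order of σ is the least common multiple of its cycle lengths: lcm(5, 2) = 10.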